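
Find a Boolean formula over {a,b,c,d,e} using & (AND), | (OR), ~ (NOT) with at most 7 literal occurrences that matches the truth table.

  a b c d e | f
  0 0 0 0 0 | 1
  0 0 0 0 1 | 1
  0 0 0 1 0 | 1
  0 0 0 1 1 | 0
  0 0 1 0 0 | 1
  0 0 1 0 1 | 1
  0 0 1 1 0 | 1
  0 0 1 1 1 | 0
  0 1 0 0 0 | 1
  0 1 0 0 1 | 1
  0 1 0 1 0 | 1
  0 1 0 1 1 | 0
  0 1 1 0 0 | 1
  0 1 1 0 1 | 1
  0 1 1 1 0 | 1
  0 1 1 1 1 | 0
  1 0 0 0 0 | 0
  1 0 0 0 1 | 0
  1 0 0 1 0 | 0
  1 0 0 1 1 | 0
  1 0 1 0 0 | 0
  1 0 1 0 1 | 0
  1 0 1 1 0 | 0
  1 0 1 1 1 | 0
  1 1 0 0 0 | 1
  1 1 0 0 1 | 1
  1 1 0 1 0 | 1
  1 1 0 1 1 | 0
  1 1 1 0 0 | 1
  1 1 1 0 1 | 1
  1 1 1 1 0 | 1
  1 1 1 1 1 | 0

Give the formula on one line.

((~a | (a & b)) & (~e | ((e | a) & ~d)))

  ~a = 11111111111111110000000000000000
  (a & b) = 00000000000000000000000011111111
  (~a | (a & b)) = 11111111111111110000000011111111
  ~e = 10101010101010101010101010101010
  (e | a) = 01010101010101011111111111111111
  ~d = 11001100110011001100110011001100
  ((e | a) & ~d) = 01000100010001001100110011001100
  (~e | ((e | a) & ~d)) = 11101110111011101110111011101110
  ((~a | (a & b)) & (~e | ((e | a) & ~d))) = 11101110111011100000000011101110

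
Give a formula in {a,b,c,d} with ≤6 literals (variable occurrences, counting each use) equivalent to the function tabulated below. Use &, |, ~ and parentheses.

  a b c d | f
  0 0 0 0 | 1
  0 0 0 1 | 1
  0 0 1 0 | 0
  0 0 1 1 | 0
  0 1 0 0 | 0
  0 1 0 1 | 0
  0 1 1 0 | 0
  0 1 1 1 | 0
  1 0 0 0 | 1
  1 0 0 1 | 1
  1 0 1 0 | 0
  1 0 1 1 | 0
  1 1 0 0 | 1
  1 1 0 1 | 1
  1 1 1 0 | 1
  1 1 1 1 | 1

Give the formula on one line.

((a | ~b) & ((b & a) | ~c))

  ~b = 1111000011110000
  (a | ~b) = 1111000011111111
  (b & a) = 0000000000001111
  ~c = 1100110011001100
  ((b & a) | ~c) = 1100110011001111
  ((a | ~b) & ((b & a) | ~c)) = 1100000011001111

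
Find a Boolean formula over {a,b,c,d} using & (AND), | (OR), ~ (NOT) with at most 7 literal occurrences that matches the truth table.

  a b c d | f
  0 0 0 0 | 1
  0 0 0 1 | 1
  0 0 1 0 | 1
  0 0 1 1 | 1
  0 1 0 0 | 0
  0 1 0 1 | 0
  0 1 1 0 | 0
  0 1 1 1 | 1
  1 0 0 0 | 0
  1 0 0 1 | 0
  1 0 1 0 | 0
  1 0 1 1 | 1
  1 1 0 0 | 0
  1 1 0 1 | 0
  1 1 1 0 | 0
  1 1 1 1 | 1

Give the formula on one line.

((d & c) | (~a & ~b))

  (d & c) = 0001000100010001
  ~a = 1111111100000000
  ~b = 1111000011110000
  (~a & ~b) = 1111000000000000
  ((d & c) | (~a & ~b)) = 1111000100010001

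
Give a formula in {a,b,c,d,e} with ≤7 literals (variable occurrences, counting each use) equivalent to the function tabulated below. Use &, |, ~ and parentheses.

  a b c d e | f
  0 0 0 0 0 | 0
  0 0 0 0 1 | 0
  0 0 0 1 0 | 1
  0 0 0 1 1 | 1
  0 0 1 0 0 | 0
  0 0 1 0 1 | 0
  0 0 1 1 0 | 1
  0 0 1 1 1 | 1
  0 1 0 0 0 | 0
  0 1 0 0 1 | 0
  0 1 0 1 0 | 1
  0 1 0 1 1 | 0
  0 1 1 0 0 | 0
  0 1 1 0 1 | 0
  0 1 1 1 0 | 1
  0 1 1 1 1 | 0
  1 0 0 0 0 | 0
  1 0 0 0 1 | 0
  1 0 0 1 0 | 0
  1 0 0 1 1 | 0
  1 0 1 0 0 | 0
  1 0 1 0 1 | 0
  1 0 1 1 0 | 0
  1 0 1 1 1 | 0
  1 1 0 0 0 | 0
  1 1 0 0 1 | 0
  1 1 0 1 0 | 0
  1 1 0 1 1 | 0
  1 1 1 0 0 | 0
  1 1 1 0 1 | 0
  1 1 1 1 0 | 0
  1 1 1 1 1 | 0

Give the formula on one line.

((~a & d) & ((~e | ~b) & d))

  ~a = 11111111111111110000000000000000
  (~a & d) = 00110011001100110000000000000000
  ~e = 10101010101010101010101010101010
  ~b = 11111111000000001111111100000000
  (~e | ~b) = 11111111101010101111111110101010
  ((~e | ~b) & d) = 00110011001000100011001100100010
  ((~a & d) & ((~e | ~b) & d)) = 00110011001000100000000000000000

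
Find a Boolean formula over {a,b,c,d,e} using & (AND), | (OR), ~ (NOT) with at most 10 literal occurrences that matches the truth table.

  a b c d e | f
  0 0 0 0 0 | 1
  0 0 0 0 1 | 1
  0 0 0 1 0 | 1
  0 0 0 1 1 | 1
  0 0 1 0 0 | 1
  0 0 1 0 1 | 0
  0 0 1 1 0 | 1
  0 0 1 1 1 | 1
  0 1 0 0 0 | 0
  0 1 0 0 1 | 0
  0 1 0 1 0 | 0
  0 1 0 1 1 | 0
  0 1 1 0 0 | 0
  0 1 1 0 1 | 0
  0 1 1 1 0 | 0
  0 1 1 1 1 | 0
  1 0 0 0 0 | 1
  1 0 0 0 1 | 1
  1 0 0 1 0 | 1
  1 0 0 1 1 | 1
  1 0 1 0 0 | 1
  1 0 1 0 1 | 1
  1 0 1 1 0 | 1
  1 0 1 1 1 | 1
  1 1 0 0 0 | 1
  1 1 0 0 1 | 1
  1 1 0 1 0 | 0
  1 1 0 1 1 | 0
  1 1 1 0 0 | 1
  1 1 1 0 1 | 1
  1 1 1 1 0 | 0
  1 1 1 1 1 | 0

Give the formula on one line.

((~b & ((~e & ~d) | (~c | d))) | (a & ~d))

  ~b = 11111111000000001111111100000000
  ~e = 10101010101010101010101010101010
  ~d = 11001100110011001100110011001100
  (~e & ~d) = 10001000100010001000100010001000
  ~c = 11110000111100001111000011110000
  (~c | d) = 11110011111100111111001111110011
  ((~e & ~d) | (~c | d)) = 11111011111110111111101111111011
  (~b & ((~e & ~d) | (~c | d))) = 11111011000000001111101100000000
  (a & ~d) = 00000000000000001100110011001100
  ((~b & ((~e & ~d) | (~c | d))) | (a & ~d)) = 11111011000000001111111111001100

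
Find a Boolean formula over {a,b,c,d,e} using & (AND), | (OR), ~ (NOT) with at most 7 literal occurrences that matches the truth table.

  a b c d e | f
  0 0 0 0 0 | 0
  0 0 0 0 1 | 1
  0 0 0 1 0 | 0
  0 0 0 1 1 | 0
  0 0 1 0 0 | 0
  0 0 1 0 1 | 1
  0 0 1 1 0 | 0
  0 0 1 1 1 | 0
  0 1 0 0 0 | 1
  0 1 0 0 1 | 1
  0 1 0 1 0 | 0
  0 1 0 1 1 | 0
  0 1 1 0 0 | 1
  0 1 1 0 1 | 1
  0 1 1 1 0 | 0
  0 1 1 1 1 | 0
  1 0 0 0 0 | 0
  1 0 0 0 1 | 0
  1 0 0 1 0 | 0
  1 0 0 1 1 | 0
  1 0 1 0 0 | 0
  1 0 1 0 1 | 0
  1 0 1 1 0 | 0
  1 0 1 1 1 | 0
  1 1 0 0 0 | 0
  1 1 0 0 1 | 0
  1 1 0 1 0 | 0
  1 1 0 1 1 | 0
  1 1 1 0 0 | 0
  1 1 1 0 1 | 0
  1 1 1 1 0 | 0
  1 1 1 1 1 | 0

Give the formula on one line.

  ~d = 11001100110011001100110011001100
  ~a = 11111111111111110000000000000000
  (~d & ~a) = 11001100110011000000000000000000
  (b | e) = 01010101111111110101010111111111
  ((~d & ~a) & (b | e)) = 01000100110011000000000000000000

((~d & ~a) & (b | e))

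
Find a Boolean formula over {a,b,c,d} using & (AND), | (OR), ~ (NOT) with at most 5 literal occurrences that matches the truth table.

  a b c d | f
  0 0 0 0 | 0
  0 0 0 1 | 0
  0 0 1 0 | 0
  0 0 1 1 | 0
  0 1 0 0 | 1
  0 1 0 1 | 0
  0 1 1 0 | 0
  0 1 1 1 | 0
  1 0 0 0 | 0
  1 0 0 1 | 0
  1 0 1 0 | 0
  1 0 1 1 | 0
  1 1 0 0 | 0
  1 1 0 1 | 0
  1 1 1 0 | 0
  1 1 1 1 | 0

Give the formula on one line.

((b & ~c) & (~d & ~a))

  ~c = 1100110011001100
  (b & ~c) = 0000110000001100
  ~d = 1010101010101010
  ~a = 1111111100000000
  (~d & ~a) = 1010101000000000
  ((b & ~c) & (~d & ~a)) = 0000100000000000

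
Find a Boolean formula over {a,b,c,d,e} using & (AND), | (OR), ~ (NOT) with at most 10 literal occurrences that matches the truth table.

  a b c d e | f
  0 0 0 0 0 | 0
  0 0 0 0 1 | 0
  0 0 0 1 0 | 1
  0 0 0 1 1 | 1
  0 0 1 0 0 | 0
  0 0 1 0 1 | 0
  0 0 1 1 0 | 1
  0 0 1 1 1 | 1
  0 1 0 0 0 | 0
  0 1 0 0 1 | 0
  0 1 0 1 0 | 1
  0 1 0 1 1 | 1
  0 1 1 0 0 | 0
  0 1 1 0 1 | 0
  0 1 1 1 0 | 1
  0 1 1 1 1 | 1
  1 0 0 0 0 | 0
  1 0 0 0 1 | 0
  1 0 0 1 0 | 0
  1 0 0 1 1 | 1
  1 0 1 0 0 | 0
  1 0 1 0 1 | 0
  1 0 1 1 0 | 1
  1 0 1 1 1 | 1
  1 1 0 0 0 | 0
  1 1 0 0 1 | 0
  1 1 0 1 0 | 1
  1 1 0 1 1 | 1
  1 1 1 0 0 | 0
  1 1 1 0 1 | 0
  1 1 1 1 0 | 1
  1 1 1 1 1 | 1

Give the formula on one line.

(d & (((c | ~e) & b) | ((~a & ~c) | (e | c))))

  ~e = 10101010101010101010101010101010
  (c | ~e) = 10101111101011111010111110101111
  ((c | ~e) & b) = 00000000101011110000000010101111
  ~a = 11111111111111110000000000000000
  ~c = 11110000111100001111000011110000
  (~a & ~c) = 11110000111100000000000000000000
  (e | c) = 01011111010111110101111101011111
  ((~a & ~c) | (e | c)) = 11111111111111110101111101011111
  (((c | ~e) & b) | ((~a & ~c) | (e | c))) = 11111111111111110101111111111111
  (d & (((c | ~e) & b) | ((~a & ~c) | (e | c)))) = 00110011001100110001001100110011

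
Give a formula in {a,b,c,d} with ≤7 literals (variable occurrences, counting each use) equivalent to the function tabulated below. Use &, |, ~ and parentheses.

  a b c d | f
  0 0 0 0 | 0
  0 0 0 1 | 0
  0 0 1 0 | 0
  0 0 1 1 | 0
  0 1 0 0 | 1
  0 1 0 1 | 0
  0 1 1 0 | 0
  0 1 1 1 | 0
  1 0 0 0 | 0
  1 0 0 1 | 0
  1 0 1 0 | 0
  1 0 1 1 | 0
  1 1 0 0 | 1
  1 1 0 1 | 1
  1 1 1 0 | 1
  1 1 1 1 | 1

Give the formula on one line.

((~a | b) & (a | ((~d | ~b) & (~c & b))))

  ~a = 1111111100000000
  (~a | b) = 1111111100001111
  ~d = 1010101010101010
  ~b = 1111000011110000
  (~d | ~b) = 1111101011111010
  ~c = 1100110011001100
  (~c & b) = 0000110000001100
  ((~d | ~b) & (~c & b)) = 0000100000001000
  (a | ((~d | ~b) & (~c & b))) = 0000100011111111
  ((~a | b) & (a | ((~d | ~b) & (~c & b)))) = 0000100000001111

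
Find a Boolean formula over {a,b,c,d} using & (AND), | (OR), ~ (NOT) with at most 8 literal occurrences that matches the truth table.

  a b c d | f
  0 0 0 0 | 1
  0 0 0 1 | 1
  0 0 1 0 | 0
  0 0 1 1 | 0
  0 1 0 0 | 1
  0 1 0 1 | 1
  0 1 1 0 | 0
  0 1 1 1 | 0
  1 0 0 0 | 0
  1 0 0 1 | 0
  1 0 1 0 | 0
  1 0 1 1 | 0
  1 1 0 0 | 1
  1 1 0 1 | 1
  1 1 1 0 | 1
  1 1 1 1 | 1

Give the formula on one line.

(((~a | c) & (~c & (b | ~a))) | (b & a))

  ~a = 1111111100000000
  (~a | c) = 1111111100110011
  ~c = 1100110011001100
  (b | ~a) = 1111111100001111
  (~c & (b | ~a)) = 1100110000001100
  ((~a | c) & (~c & (b | ~a))) = 1100110000000000
  (b & a) = 0000000000001111
  (((~a | c) & (~c & (b | ~a))) | (b & a)) = 1100110000001111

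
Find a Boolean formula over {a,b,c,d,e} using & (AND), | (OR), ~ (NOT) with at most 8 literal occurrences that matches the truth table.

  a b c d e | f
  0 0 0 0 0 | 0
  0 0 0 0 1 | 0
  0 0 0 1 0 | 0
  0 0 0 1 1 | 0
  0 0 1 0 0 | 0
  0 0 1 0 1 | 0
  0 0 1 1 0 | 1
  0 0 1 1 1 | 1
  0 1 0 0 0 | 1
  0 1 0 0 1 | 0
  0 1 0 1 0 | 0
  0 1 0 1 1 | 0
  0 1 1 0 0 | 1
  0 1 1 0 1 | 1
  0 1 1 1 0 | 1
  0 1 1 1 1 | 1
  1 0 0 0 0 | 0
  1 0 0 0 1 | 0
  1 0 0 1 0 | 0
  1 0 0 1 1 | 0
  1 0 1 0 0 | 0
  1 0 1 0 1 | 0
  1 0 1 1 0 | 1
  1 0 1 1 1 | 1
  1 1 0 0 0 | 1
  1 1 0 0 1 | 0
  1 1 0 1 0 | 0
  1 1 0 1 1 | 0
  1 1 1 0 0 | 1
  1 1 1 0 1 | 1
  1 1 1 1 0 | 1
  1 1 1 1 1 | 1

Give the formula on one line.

  ~d = 11001100110011001100110011001100
  ~e = 10101010101010101010101010101010
  (~d & ~e) = 10001000100010001000100010001000
  ((~d & ~e) | c) = 10001111100011111000111110001111
  (b | d) = 00110011111111110011001111111111
  (((~d & ~e) | c) & (b | d)) = 00000011100011110000001110001111

(((~d & ~e) | c) & (b | d))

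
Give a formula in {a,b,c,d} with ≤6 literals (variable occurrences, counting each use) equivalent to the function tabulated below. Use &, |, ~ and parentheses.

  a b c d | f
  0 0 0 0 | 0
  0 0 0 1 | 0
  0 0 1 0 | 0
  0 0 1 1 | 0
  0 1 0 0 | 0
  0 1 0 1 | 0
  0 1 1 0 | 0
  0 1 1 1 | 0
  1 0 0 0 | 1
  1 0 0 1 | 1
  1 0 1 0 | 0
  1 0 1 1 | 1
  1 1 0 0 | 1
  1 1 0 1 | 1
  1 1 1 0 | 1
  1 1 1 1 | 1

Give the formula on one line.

  ~c = 1100110011001100
  (~c | d) = 1101110111011101
  ((~c | d) | b) = 1101111111011111
  (a & ((~c | d) | b)) = 0000000011011111

(a & ((~c | d) | b))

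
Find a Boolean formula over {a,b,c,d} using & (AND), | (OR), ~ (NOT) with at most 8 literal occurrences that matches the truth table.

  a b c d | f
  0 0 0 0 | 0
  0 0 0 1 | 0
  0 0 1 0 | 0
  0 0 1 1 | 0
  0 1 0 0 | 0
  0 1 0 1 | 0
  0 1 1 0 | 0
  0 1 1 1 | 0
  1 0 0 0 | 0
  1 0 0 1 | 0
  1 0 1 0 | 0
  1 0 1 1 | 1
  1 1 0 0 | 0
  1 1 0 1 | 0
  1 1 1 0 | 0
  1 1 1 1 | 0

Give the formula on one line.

  ~b = 1111000011110000
  ~c = 1100110011001100
  (~b | ~c) = 1111110011111100
  (a & (~b | ~c)) = 0000000011111100
  (d & c) = 0001000100010001
  ((a & (~b | ~c)) & (d & c)) = 0000000000010000

((a & (~b | ~c)) & (d & c))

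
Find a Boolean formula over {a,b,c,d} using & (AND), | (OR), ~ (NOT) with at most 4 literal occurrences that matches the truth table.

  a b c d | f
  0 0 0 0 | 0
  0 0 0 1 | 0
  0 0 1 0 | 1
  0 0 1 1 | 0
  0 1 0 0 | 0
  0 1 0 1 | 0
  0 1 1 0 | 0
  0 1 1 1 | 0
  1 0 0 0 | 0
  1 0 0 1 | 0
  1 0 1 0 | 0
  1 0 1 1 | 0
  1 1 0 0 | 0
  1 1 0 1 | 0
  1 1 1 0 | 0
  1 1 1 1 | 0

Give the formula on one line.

  ~d = 1010101010101010
  (~d & c) = 0010001000100010
  ~b = 1111000011110000
  ~a = 1111111100000000
  (~b & ~a) = 1111000000000000
  ((~d & c) & (~b & ~a)) = 0010000000000000

((~d & c) & (~b & ~a))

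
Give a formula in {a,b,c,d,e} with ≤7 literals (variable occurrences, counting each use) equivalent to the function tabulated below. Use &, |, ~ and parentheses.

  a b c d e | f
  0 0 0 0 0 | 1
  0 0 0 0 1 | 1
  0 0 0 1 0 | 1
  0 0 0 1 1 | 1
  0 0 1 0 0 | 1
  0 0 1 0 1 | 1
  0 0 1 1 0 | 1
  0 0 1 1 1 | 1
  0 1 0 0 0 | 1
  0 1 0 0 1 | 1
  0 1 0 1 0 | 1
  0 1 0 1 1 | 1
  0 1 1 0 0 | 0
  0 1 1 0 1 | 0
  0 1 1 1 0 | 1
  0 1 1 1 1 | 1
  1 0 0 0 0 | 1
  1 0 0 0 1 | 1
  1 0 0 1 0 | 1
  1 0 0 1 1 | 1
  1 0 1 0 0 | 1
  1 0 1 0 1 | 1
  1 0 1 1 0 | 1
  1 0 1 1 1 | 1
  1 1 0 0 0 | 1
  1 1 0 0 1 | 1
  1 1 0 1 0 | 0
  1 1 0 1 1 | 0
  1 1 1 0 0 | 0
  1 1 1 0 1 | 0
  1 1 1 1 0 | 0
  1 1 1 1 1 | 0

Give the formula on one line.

  ~d = 11001100110011001100110011001100
  ~c = 11110000111100001111000011110000
  (~d & ~c) = 11000000110000001100000011000000
  ~b = 11111111000000001111111100000000
  ~a = 11111111111111110000000000000000
  (~a & d) = 00110011001100110000000000000000
  (~b | (~a & d)) = 11111111001100111111111100000000
  ((~d & ~c) | (~b | (~a & d))) = 11111111111100111111111111000000

((~d & ~c) | (~b | (~a & d)))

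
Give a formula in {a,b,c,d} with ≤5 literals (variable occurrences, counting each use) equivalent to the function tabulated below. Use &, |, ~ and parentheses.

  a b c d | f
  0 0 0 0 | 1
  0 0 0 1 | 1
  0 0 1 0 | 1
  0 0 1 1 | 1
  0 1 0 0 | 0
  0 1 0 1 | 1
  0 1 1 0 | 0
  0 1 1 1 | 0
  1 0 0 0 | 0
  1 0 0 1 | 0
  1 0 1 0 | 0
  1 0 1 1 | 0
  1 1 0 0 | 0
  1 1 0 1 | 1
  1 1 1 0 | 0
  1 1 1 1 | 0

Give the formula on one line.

((~a & ~b) | (~c & (b & d)))

  ~a = 1111111100000000
  ~b = 1111000011110000
  (~a & ~b) = 1111000000000000
  ~c = 1100110011001100
  (b & d) = 0000010100000101
  (~c & (b & d)) = 0000010000000100
  ((~a & ~b) | (~c & (b & d))) = 1111010000000100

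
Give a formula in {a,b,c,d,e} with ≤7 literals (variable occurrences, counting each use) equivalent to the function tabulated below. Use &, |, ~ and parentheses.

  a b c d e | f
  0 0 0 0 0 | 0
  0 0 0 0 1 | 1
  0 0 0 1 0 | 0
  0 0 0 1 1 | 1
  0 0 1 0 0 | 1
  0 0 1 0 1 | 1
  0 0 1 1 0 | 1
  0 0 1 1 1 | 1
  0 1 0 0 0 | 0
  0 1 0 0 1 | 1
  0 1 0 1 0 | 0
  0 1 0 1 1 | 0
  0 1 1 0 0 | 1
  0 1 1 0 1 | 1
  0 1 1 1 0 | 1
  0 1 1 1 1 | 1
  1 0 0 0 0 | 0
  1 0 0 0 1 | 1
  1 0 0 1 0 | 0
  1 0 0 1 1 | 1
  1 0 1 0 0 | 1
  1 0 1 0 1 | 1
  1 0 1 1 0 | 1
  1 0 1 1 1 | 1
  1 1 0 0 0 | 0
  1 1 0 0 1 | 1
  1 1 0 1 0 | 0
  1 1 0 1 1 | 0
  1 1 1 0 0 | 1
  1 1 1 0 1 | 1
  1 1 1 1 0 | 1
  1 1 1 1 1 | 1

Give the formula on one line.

  (e | c) = 01011111010111110101111101011111
  ~d = 11001100110011001100110011001100
  (~d | c) = 11001111110011111100111111001111
  ~b = 11111111000000001111111100000000
  ((~d | c) | ~b) = 11111111110011111111111111001111
  ((e | c) & ((~d | c) | ~b)) = 01011111010011110101111101001111

((e | c) & ((~d | c) | ~b))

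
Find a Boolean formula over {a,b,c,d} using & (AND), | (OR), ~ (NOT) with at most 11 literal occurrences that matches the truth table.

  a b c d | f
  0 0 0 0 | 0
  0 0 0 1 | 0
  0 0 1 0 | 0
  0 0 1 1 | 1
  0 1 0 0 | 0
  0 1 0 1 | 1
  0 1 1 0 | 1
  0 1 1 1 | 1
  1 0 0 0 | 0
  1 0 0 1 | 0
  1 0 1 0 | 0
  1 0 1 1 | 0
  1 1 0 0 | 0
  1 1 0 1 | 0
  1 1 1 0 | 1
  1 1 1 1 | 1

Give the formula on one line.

(((b & c) | ~a) & ((d & b) | (c & (d | b))))

  (b & c) = 0000001100000011
  ~a = 1111111100000000
  ((b & c) | ~a) = 1111111100000011
  (d & b) = 0000010100000101
  (d | b) = 0101111101011111
  (c & (d | b)) = 0001001100010011
  ((d & b) | (c & (d | b))) = 0001011100010111
  (((b & c) | ~a) & ((d & b) | (c & (d | b)))) = 0001011100000011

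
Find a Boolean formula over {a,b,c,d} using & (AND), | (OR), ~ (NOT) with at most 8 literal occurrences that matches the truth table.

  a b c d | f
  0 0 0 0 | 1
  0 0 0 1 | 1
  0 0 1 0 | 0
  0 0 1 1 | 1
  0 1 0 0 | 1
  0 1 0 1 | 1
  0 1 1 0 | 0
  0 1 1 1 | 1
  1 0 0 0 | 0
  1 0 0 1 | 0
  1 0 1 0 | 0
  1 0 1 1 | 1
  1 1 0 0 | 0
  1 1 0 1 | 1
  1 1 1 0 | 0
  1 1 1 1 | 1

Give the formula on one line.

((~a & ~c) | (d & ((~a | (c | ~d)) | (a & b))))

  ~a = 1111111100000000
  ~c = 1100110011001100
  (~a & ~c) = 1100110000000000
  ~d = 1010101010101010
  (c | ~d) = 1011101110111011
  (~a | (c | ~d)) = 1111111110111011
  (a & b) = 0000000000001111
  ((~a | (c | ~d)) | (a & b)) = 1111111110111111
  (d & ((~a | (c | ~d)) | (a & b))) = 0101010100010101
  ((~a & ~c) | (d & ((~a | (c | ~d)) | (a & b)))) = 1101110100010101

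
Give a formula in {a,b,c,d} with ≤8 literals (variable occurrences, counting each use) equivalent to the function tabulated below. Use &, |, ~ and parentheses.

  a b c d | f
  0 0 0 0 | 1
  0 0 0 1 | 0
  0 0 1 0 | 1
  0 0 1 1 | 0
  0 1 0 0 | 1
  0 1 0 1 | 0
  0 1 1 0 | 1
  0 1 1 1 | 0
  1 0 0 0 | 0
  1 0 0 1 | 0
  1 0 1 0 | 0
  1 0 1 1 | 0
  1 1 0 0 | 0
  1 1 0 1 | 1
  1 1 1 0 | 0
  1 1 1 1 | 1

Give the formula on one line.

  ~a = 1111111100000000
  ~b = 1111000011110000
  (~a | ~b) = 1111111111110000
  (d | ~b) = 1111010111110101
  ((~a | ~b) | (d | ~b)) = 1111111111110101
  ~d = 1010101010101010
  (~d | a) = 1010101011111111
  (((~a | ~b) | (d | ~b)) & (~d | a)) = 1010101011110101
  (b | ~a) = 1111111100001111
  ((((~a | ~b) | (d | ~b)) & (~d | a)) & (b | ~a)) = 1010101000000101

((((~a | ~b) | (d | ~b)) & (~d | a)) & (b | ~a))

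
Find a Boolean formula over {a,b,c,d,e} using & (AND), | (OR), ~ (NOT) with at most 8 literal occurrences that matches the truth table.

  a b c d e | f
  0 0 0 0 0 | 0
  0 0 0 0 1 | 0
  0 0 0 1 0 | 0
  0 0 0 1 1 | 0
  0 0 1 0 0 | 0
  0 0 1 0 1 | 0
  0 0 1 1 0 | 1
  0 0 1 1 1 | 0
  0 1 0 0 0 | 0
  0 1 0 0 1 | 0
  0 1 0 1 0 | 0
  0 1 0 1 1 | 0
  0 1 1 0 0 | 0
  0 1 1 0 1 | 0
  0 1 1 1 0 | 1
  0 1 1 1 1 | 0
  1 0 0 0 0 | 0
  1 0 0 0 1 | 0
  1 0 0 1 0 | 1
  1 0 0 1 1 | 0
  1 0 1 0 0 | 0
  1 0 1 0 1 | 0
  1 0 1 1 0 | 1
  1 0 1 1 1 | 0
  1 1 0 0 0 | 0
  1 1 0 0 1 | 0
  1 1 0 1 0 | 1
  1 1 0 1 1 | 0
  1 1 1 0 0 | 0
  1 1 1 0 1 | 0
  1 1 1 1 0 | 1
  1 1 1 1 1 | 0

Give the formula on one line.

  (a | e) = 01010101010101011111111111111111
  (c | (a | e)) = 01011111010111111111111111111111
  ~e = 10101010101010101010101010101010
  ((c | (a | e)) & ~e) = 00001010000010101010101010101010
  (e | d) = 01110111011101110111011101110111
  (((c | (a | e)) & ~e) & (e | d)) = 00000010000000100010001000100010

(((c | (a | e)) & ~e) & (e | d))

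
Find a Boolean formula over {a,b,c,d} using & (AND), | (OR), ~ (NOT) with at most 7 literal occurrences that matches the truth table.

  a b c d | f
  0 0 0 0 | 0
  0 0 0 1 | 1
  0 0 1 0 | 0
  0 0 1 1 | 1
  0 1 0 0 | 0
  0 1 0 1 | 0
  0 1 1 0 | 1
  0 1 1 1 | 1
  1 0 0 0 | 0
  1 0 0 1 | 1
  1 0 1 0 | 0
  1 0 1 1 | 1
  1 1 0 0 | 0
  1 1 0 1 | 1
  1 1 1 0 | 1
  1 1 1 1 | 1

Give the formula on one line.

  (b | d) = 0101111101011111
  (c & (b | d)) = 0001001100010011
  ~b = 1111000011110000
  (~b | c) = 1111001111110011
  ((~b | c) | a) = 1111001111111111
  (d & ((~b | c) | a)) = 0101000101010101
  ((c & (b | d)) | (d & ((~b | c) | a))) = 0101001101010111

((c & (b | d)) | (d & ((~b | c) | a)))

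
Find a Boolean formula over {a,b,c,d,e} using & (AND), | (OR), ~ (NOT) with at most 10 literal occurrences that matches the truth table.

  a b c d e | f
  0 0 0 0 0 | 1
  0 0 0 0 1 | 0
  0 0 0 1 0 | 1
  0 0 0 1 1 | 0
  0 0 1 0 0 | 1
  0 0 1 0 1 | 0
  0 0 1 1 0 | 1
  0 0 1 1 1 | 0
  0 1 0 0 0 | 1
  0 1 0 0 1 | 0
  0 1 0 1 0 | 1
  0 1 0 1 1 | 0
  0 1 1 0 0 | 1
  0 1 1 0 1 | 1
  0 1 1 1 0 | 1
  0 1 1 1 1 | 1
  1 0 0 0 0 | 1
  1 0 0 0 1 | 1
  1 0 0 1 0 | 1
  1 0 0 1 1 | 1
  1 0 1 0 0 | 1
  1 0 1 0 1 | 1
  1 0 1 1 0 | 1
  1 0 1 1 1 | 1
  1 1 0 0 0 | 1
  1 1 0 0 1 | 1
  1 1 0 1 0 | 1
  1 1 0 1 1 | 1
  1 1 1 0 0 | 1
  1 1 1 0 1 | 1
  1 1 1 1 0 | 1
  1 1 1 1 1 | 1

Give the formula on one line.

((~e | ((e & (b | (c | ~a))) & (b & c))) | a)

  ~e = 10101010101010101010101010101010
  ~a = 11111111111111110000000000000000
  (c | ~a) = 11111111111111110000111100001111
  (b | (c | ~a)) = 11111111111111110000111111111111
  (e & (b | (c | ~a))) = 01010101010101010000010101010101
  (b & c) = 00000000000011110000000000001111
  ((e & (b | (c | ~a))) & (b & c)) = 00000000000001010000000000000101
  (~e | ((e & (b | (c | ~a))) & (b & c))) = 10101010101011111010101010101111
  ((~e | ((e & (b | (c | ~a))) & (b & c))) | a) = 10101010101011111111111111111111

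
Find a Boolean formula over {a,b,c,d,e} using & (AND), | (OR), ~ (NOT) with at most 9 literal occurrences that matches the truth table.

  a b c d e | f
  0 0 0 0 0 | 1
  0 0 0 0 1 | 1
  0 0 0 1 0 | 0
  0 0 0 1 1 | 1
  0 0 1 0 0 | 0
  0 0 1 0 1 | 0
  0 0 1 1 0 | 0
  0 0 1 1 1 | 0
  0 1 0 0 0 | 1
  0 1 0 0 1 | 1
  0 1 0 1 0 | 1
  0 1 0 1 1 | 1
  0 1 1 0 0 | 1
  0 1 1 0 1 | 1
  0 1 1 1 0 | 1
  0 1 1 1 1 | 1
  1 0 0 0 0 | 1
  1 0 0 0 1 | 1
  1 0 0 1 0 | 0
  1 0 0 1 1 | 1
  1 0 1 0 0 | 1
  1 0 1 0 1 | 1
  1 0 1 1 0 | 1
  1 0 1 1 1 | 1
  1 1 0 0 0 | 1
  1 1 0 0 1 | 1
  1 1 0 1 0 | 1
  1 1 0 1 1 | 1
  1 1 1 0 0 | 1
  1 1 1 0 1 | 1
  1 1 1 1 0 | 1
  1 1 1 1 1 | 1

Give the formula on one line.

  ~c = 11110000111100001111000011110000
  (a | ~c) = 11110000111100001111111111111111
  ((a | ~c) | b) = 11110000111111111111111111111111
  ~d = 11001100110011001100110011001100
  (~d | b) = 11001100111111111100110011111111
  (e | c) = 01011111010111110101111101011111
  ((~d | b) | (e | c)) = 11011111111111111101111111111111
  (((a | ~c) | b) & ((~d | b) | (e | c))) = 11010000111111111101111111111111

(((a | ~c) | b) & ((~d | b) | (e | c)))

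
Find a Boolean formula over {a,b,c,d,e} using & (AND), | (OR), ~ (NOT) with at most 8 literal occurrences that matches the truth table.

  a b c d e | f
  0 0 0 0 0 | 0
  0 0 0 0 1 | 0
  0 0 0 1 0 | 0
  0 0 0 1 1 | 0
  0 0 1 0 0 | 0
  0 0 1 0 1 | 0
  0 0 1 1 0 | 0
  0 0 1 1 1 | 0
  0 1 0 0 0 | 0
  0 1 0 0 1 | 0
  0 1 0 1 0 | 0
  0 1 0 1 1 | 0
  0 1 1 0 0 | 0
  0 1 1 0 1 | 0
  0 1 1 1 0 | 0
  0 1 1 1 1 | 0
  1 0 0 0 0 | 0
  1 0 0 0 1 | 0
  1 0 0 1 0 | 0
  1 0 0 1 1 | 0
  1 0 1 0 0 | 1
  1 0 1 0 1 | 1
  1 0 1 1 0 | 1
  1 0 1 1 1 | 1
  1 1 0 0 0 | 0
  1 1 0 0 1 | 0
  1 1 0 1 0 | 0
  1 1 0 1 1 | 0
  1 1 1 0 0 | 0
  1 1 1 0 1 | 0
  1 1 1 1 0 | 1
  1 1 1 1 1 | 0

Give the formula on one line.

  ~b = 11111111000000001111111100000000
  ~e = 10101010101010101010101010101010
  (d & ~e) = 00100010001000100010001000100010
  (~b | (d & ~e)) = 11111111001000101111111100100010
  ~d = 11001100110011001100110011001100
  (c | ~d) = 11001111110011111100111111001111
  (a & (c | ~d)) = 00000000000000001100111111001111
  ((~b | (d & ~e)) & (a & (c | ~d))) = 00000000000000001100111100000010
  (((~b | (d & ~e)) & (a & (c | ~d))) & c) = 00000000000000000000111100000010

(((~b | (d & ~e)) & (a & (c | ~d))) & c)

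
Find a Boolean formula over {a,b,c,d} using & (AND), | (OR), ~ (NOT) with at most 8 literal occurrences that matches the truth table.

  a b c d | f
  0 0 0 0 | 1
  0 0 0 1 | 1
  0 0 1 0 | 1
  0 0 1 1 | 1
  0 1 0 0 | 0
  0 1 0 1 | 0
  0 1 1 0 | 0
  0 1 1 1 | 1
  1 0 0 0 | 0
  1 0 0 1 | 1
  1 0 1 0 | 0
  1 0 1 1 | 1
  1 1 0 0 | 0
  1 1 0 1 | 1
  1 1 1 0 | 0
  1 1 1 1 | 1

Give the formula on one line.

  (a | c) = 0011001111111111
  (d & (a | c)) = 0001000101010101
  ~b = 1111000011110000
  ~a = 1111111100000000
  ~c = 1100110011001100
  (d | ~c) = 1101110111011101
  ((d | ~c) & b) = 0000110100001101
  (~a | ((d | ~c) & b)) = 1111111100001101
  (~b & (~a | ((d | ~c) & b))) = 1111000000000000
  ((d & (a | c)) | (~b & (~a | ((d | ~c) & b)))) = 1111000101010101

((d & (a | c)) | (~b & (~a | ((d | ~c) & b))))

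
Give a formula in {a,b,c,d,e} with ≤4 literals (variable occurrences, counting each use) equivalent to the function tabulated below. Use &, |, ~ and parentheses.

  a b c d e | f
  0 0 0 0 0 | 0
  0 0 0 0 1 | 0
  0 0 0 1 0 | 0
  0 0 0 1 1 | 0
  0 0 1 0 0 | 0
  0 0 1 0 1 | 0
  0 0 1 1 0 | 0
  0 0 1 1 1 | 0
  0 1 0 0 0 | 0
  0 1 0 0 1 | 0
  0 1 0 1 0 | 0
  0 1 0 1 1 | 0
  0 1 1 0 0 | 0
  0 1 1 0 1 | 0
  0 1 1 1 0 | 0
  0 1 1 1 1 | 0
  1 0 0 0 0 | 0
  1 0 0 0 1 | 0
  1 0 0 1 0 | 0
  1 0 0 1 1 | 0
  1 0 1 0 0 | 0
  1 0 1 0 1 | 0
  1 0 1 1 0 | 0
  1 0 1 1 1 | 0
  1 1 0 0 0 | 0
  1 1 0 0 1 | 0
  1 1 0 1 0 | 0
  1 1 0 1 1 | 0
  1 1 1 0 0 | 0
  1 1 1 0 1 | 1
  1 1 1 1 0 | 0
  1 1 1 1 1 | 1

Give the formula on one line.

  (b & c) = 00000000000011110000000000001111
  (a & e) = 00000000000000000101010101010101
  ((b & c) & (a & e)) = 00000000000000000000000000000101

((b & c) & (a & e))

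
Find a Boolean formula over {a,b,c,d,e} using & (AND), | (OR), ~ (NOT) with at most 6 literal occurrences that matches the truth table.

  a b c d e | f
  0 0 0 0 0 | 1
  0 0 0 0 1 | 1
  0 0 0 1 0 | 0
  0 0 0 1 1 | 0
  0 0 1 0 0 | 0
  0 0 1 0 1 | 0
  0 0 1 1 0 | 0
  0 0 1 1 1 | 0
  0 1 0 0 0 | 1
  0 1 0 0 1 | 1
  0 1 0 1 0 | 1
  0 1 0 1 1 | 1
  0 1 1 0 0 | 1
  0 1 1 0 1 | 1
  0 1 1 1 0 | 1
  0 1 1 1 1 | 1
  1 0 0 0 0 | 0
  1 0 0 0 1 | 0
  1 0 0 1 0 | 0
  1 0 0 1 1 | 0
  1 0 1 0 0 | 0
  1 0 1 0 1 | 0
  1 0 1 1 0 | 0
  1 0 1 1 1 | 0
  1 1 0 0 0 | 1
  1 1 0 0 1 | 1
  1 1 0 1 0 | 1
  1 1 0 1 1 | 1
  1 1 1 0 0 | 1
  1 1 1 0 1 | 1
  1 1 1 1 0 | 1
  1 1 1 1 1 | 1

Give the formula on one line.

  ~c = 11110000111100001111000011110000
  ~b = 11111111000000001111111100000000
  ~a = 11111111111111110000000000000000
  (~b & ~a) = 11111111000000000000000000000000
  ~d = 11001100110011001100110011001100
  ((~b & ~a) & ~d) = 11001100000000000000000000000000
  (~c & ((~b & ~a) & ~d)) = 11000000000000000000000000000000
  ((~c & ((~b & ~a) & ~d)) | b) = 11000000111111110000000011111111

((~c & ((~b & ~a) & ~d)) | b)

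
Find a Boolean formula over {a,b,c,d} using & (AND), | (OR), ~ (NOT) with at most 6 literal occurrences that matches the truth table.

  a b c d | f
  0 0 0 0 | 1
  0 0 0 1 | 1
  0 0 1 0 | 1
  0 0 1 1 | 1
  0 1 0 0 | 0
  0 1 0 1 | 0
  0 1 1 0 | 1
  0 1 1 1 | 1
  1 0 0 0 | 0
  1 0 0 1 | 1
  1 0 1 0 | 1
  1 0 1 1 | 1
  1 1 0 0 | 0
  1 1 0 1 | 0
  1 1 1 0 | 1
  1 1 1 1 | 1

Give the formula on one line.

((~b & (~a | d)) | c)

  ~b = 1111000011110000
  ~a = 1111111100000000
  (~a | d) = 1111111101010101
  (~b & (~a | d)) = 1111000001010000
  ((~b & (~a | d)) | c) = 1111001101110011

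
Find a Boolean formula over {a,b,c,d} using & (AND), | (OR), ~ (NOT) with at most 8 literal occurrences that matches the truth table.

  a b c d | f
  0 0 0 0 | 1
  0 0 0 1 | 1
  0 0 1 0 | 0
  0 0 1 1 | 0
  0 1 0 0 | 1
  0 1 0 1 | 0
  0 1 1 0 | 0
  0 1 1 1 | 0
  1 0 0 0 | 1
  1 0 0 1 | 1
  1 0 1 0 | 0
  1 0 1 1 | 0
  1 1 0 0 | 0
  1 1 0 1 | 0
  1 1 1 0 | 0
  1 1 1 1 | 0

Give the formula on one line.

  ~c = 1100110011001100
  ~b = 1111000011110000
  ~d = 1010101010101010
  (~b | ~d) = 1111101011111010
  ~a = 1111111100000000
  (~a | ~b) = 1111111111110000
  ((~b | ~d) & (~a | ~b)) = 1111101011110000
  (c & d) = 0001000100010001
  (((~b | ~d) & (~a | ~b)) | (c & d)) = 1111101111110001
  (~c & (((~b | ~d) & (~a | ~b)) | (c & d))) = 1100100011000000

(~c & (((~b | ~d) & (~a | ~b)) | (c & d)))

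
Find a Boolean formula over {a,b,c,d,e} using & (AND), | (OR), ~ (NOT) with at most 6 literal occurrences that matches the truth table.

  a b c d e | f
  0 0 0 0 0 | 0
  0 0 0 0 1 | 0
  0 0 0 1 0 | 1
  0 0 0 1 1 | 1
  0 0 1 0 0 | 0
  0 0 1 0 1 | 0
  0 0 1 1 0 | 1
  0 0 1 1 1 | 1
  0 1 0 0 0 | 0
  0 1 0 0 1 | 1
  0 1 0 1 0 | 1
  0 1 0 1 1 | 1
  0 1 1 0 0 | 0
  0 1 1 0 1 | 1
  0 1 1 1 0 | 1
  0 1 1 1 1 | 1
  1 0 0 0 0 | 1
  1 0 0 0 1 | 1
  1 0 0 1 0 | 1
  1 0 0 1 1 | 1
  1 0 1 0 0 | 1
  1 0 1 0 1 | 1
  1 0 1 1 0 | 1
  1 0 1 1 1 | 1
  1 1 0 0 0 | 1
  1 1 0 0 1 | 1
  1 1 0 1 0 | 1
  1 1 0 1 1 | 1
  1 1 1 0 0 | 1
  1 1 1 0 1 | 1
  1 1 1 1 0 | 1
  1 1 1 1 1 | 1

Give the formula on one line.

  (e & b) = 00000000010101010000000001010101
  ((e & b) | a) = 00000000010101011111111111111111
  (((e & b) | a) | d) = 00110011011101111111111111111111

(((e & b) | a) | d)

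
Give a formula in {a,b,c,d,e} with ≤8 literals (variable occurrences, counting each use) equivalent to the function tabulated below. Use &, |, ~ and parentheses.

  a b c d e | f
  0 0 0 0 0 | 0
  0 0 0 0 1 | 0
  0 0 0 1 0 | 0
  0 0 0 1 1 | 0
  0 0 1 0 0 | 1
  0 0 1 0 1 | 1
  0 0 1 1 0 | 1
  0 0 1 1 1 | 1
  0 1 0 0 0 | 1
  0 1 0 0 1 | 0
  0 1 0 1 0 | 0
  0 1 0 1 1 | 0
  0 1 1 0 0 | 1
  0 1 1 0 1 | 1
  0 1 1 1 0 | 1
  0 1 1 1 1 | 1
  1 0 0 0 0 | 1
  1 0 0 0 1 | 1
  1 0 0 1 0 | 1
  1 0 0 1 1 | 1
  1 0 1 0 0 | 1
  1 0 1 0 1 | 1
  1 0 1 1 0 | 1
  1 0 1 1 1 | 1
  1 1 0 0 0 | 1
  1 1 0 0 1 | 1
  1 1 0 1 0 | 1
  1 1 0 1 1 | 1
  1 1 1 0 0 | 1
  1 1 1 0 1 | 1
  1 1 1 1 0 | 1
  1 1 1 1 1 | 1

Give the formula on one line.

  ~d = 11001100110011001100110011001100
  ~e = 10101010101010101010101010101010
  (c & d) = 00000011000000110000001100000011
  (b | (c & d)) = 00000011111111110000001111111111
  (~e & (b | (c & d))) = 00000010101010100000001010101010
  ((~e & (b | (c & d))) | c) = 00001111101011110000111110101111
  (~d & ((~e & (b | (c & d))) | c)) = 00001100100011000000110010001100
  (a | c) = 00001111000011111111111111111111
  ((~d & ((~e & (b | (c & d))) | c)) | (a | c)) = 00001111100011111111111111111111

((~d & ((~e & (b | (c & d))) | c)) | (a | c))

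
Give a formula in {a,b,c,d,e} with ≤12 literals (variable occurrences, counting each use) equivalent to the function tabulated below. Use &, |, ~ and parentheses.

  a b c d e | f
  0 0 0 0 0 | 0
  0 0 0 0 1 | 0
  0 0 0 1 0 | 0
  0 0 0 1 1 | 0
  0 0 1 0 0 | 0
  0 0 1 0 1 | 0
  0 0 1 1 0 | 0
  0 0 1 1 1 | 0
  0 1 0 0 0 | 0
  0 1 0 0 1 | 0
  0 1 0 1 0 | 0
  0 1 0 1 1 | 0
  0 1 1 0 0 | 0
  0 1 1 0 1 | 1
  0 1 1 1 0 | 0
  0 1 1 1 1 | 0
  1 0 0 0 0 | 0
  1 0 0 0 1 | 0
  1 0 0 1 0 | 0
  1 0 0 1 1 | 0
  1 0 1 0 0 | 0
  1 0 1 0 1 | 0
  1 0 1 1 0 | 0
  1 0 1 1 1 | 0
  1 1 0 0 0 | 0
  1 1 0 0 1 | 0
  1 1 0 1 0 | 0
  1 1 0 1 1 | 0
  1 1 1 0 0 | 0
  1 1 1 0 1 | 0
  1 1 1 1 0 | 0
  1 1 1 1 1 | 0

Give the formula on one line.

((b & e) & ((b & ~a) & ((~a | (~c | d)) & (c & ~d))))

  (b & e) = 00000000010101010000000001010101
  ~a = 11111111111111110000000000000000
  (b & ~a) = 00000000111111110000000000000000
  ~c = 11110000111100001111000011110000
  (~c | d) = 11110011111100111111001111110011
  (~a | (~c | d)) = 11111111111111111111001111110011
  ~d = 11001100110011001100110011001100
  (c & ~d) = 00001100000011000000110000001100
  ((~a | (~c | d)) & (c & ~d)) = 00001100000011000000000000000000
  ((b & ~a) & ((~a | (~c | d)) & (c & ~d))) = 00000000000011000000000000000000
  ((b & e) & ((b & ~a) & ((~a | (~c | d)) & (c & ~d)))) = 00000000000001000000000000000000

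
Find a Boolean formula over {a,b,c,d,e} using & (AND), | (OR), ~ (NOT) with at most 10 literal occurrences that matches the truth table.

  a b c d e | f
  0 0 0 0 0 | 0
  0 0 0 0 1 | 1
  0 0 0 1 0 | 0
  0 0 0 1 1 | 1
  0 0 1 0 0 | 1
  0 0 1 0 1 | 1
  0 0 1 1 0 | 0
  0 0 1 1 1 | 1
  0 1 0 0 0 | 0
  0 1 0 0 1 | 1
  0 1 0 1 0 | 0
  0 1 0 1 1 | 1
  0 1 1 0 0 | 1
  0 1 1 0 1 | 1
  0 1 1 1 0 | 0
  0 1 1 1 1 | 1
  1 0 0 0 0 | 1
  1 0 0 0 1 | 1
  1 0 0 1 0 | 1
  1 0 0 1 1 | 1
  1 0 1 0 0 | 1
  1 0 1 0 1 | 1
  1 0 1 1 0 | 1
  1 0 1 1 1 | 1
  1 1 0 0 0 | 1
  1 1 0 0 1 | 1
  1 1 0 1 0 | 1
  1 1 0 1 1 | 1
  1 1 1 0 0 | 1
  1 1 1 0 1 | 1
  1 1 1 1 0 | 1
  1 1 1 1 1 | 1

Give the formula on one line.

((a & ~e) | ((e | ~d) & (d | ((~d & e) | c))))

  ~e = 10101010101010101010101010101010
  (a & ~e) = 00000000000000001010101010101010
  ~d = 11001100110011001100110011001100
  (e | ~d) = 11011101110111011101110111011101
  (~d & e) = 01000100010001000100010001000100
  ((~d & e) | c) = 01001111010011110100111101001111
  (d | ((~d & e) | c)) = 01111111011111110111111101111111
  ((e | ~d) & (d | ((~d & e) | c))) = 01011101010111010101110101011101
  ((a & ~e) | ((e | ~d) & (d | ((~d & e) | c)))) = 01011101010111011111111111111111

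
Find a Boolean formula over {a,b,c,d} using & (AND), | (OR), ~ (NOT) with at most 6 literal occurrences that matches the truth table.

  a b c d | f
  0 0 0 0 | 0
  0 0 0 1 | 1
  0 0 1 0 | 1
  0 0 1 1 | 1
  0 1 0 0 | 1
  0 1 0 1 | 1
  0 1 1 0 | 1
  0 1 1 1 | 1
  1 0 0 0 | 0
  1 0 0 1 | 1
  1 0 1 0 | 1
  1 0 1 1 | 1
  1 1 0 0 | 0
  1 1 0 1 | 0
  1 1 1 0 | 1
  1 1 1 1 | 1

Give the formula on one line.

  ~b = 1111000011110000
  (d & ~b) = 0101000001010000
  ~a = 1111111100000000
  (~a & b) = 0000111100000000
  ((~a & b) | c) = 0011111100110011
  ((d & ~b) | ((~a & b) | c)) = 0111111101110011

((d & ~b) | ((~a & b) | c))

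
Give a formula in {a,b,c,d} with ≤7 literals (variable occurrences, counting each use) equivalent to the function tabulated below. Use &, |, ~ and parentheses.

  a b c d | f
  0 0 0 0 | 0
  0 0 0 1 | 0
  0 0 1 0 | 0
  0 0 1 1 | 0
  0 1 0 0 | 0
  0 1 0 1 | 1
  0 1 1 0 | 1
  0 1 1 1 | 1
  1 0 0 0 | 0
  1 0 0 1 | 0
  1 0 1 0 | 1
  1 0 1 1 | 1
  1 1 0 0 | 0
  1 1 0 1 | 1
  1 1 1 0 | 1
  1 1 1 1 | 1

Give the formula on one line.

(((~b & a) | (d | c)) & ((a & c) | b))

  ~b = 1111000011110000
  (~b & a) = 0000000011110000
  (d | c) = 0111011101110111
  ((~b & a) | (d | c)) = 0111011111110111
  (a & c) = 0000000000110011
  ((a & c) | b) = 0000111100111111
  (((~b & a) | (d | c)) & ((a & c) | b)) = 0000011100110111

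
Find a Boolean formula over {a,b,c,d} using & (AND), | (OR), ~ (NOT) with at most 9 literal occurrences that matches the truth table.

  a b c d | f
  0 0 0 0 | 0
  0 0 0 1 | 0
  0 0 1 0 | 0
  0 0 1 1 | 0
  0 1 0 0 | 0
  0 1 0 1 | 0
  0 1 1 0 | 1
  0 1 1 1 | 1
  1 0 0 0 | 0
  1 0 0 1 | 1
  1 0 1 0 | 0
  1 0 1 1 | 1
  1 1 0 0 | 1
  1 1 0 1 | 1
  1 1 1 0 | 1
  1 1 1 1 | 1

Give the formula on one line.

  ~a = 1111111100000000
  (~a | d) = 1111111101010101
  ~d = 1010101010101010
  (~a | ~d) = 1111111110101010
  ((~a | d) & (~a | ~d)) = 1111111100000000
  (c & ((~a | d) & (~a | ~d))) = 0011001100000000
  ((c & ((~a | d) & (~a | ~d))) & b) = 0000001100000000
  (b | d) = 0101111101011111
  ((b | d) & a) = 0000000001011111
  (((c & ((~a | d) & (~a | ~d))) & b) | ((b | d) & a)) = 0000001101011111

(((c & ((~a | d) & (~a | ~d))) & b) | ((b | d) & a))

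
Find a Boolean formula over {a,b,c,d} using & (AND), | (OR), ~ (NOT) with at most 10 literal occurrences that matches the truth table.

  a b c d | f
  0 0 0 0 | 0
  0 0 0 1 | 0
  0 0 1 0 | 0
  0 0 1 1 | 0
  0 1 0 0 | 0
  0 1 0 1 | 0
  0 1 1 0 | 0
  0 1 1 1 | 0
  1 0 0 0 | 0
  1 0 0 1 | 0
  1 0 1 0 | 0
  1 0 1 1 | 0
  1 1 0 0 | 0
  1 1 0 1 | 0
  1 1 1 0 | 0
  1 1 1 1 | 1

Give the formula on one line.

  ~b = 1111000011110000
  ~c = 1100110011001100
  (d & ~c) = 0100010001000100
  ((d & ~c) | a) = 0100010011111111
  (b & ((d & ~c) | a)) = 0000010000001111
  (~b | (b & ((d & ~c) | a))) = 1111010011111111
  (c & b) = 0000001100000011
  ((c & b) & d) = 0000000100000001
  ((~b | (b & ((d & ~c) | a))) & ((c & b) & d)) = 0000000000000001

((~b | (b & ((d & ~c) | a))) & ((c & b) & d))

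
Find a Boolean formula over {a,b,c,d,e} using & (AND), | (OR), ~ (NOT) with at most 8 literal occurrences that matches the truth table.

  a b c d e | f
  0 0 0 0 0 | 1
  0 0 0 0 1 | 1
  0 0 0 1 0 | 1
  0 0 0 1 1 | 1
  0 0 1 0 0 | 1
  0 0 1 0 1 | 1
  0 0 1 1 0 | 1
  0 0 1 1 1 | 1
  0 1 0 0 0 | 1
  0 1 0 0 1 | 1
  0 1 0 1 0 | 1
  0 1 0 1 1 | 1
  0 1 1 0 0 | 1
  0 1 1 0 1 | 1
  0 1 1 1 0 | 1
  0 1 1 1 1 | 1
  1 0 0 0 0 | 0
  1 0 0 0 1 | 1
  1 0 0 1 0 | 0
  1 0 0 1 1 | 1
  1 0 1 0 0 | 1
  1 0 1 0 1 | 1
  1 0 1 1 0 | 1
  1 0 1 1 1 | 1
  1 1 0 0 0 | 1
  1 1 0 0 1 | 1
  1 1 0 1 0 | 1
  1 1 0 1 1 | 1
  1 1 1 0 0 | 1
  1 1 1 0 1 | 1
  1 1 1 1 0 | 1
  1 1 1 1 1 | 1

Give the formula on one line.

  ~e = 10101010101010101010101010101010
  ~c = 11110000111100001111000011110000
  (~e & ~c) = 10100000101000001010000010100000
  (e | (~e & ~c)) = 11110101111101011111010111110101
  ((e | (~e & ~c)) & b) = 00000000111101010000000011110101
  ~a = 11111111111111110000000000000000
  (~a | c) = 11111111111111110000111100001111
  (((e | (~e & ~c)) & b) | (~a | c)) = 11111111111111110000111111111111
  ((((e | (~e & ~c)) & b) | (~a | c)) | e) = 11111111111111110101111111111111

((((e | (~e & ~c)) & b) | (~a | c)) | e)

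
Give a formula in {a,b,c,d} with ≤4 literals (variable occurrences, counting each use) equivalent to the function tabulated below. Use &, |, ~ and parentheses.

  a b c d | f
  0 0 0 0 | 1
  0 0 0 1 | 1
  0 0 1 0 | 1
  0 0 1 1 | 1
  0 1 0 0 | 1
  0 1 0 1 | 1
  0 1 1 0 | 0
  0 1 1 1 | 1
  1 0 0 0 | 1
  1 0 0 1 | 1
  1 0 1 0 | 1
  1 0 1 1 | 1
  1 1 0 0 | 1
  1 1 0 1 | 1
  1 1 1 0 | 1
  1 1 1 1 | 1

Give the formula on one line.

(a | ((~c | d) | ~b))

  ~c = 1100110011001100
  (~c | d) = 1101110111011101
  ~b = 1111000011110000
  ((~c | d) | ~b) = 1111110111111101
  (a | ((~c | d) | ~b)) = 1111110111111111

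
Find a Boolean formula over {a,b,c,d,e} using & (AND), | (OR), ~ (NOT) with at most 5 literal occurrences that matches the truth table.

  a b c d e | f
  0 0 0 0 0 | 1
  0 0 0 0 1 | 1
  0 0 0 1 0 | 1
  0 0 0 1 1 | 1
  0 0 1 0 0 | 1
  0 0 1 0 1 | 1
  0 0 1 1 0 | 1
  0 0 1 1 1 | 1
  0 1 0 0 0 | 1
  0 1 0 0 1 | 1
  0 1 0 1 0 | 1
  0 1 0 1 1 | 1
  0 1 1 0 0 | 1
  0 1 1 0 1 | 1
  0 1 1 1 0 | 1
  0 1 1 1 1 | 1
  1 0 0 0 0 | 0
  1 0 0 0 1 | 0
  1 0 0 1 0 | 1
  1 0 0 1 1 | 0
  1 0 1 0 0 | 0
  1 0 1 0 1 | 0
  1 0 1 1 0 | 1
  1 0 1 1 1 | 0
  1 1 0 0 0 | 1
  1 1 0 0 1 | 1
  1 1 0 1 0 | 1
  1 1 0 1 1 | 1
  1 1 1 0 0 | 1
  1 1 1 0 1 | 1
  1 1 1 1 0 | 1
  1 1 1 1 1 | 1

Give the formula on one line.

((~a | (~e & d)) | (b & a))

  ~a = 11111111111111110000000000000000
  ~e = 10101010101010101010101010101010
  (~e & d) = 00100010001000100010001000100010
  (~a | (~e & d)) = 11111111111111110010001000100010
  (b & a) = 00000000000000000000000011111111
  ((~a | (~e & d)) | (b & a)) = 11111111111111110010001011111111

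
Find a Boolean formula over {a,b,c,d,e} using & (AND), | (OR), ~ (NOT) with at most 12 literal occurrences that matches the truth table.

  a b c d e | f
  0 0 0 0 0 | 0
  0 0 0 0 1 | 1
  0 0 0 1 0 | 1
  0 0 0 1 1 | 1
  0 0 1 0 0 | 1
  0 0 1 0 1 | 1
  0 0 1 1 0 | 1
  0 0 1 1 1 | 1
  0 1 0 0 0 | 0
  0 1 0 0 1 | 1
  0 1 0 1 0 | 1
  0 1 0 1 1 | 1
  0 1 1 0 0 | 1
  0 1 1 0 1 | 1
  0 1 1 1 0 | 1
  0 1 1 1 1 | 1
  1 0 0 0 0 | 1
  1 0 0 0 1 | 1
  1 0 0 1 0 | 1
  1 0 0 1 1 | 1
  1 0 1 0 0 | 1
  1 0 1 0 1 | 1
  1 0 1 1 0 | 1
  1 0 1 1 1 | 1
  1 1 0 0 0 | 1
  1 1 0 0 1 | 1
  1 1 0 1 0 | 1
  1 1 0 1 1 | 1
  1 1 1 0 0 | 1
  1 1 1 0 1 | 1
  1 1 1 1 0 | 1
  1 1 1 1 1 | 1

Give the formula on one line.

(((((~a | (b & ~d)) & a) | ((a | d) & ~e)) | c) | e)

  ~a = 11111111111111110000000000000000
  ~d = 11001100110011001100110011001100
  (b & ~d) = 00000000110011000000000011001100
  (~a | (b & ~d)) = 11111111111111110000000011001100
  ((~a | (b & ~d)) & a) = 00000000000000000000000011001100
  (a | d) = 00110011001100111111111111111111
  ~e = 10101010101010101010101010101010
  ((a | d) & ~e) = 00100010001000101010101010101010
  (((~a | (b & ~d)) & a) | ((a | d) & ~e)) = 00100010001000101010101011101110
  ((((~a | (b & ~d)) & a) | ((a | d) & ~e)) | c) = 00101111001011111010111111101111
  (((((~a | (b & ~d)) & a) | ((a | d) & ~e)) | c) | e) = 01111111011111111111111111111111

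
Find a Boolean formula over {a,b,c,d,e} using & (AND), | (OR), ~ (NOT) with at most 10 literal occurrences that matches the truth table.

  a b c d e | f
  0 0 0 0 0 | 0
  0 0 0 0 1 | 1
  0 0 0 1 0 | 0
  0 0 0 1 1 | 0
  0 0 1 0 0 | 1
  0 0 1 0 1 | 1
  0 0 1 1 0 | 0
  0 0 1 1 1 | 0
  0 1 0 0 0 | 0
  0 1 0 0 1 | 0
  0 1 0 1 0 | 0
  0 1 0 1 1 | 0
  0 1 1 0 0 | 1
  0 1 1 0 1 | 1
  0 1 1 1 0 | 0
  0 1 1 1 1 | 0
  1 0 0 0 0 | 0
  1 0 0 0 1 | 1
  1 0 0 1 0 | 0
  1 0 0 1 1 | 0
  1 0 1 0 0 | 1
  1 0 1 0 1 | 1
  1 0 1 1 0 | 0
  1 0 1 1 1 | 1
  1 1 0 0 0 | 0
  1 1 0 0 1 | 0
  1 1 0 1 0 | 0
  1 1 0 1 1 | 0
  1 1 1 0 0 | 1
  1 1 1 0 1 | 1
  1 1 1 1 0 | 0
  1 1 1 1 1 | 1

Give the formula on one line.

((~b & (e & ~d)) | (((c & a) & (~d | e)) | (c & ~d)))

  ~b = 11111111000000001111111100000000
  ~d = 11001100110011001100110011001100
  (e & ~d) = 01000100010001000100010001000100
  (~b & (e & ~d)) = 01000100000000000100010000000000
  (c & a) = 00000000000000000000111100001111
  (~d | e) = 11011101110111011101110111011101
  ((c & a) & (~d | e)) = 00000000000000000000110100001101
  (c & ~d) = 00001100000011000000110000001100
  (((c & a) & (~d | e)) | (c & ~d)) = 00001100000011000000110100001101
  ((~b & (e & ~d)) | (((c & a) & (~d | e)) | (c & ~d))) = 01001100000011000100110100001101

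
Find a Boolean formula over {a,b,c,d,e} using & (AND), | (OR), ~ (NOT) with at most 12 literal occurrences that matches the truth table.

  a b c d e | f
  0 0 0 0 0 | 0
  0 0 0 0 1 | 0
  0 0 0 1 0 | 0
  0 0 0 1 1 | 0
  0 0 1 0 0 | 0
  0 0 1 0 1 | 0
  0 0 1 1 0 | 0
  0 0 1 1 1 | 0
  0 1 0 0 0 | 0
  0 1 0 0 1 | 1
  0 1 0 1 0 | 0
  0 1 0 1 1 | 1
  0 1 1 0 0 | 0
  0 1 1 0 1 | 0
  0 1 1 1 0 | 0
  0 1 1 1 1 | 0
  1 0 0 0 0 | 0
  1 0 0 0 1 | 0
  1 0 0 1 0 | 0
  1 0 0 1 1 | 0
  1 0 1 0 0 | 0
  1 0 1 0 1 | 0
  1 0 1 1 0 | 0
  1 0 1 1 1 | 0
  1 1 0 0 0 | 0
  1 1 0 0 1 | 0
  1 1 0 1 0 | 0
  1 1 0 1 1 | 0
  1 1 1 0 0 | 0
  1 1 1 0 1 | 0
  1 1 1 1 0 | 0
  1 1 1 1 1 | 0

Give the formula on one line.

  ~c = 11110000111100001111000011110000
  (~c & e) = 01010000010100000101000001010000
  ~b = 11111111000000001111111100000000
  ((~c & e) | ~b) = 11111111010100001111111101010000
  ~a = 11111111111111110000000000000000
  (~a & b) = 00000000111111110000000000000000
  (~c & ~a) = 11110000111100000000000000000000
  (d | ~b) = 11111111001100111111111100110011
  ((~c & ~a) | (d | ~b)) = 11111111111100111111111100110011
  ((~a & b) & ((~c & ~a) | (d | ~b))) = 00000000111100110000000000000000
  (((~c & e) | ~b) & ((~a & b) & ((~c & ~a) | (d | ~b)))) = 00000000010100000000000000000000

(((~c & e) | ~b) & ((~a & b) & ((~c & ~a) | (d | ~b))))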